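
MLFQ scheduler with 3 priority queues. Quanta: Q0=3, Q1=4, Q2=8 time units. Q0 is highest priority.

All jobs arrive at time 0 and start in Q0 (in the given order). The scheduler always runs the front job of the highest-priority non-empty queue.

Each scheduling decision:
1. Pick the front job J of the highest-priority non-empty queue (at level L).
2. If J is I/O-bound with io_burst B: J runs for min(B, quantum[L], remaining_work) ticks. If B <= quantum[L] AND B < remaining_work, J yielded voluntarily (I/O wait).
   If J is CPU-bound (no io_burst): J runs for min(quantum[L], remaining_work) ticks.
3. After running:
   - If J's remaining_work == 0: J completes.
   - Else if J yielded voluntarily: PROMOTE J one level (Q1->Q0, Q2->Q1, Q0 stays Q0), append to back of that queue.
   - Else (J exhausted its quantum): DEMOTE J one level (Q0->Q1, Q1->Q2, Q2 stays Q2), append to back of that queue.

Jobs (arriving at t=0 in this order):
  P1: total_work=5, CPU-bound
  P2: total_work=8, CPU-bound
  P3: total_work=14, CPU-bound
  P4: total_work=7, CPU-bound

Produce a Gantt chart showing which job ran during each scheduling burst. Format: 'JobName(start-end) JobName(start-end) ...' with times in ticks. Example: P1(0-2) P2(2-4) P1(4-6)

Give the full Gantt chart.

t=0-3: P1@Q0 runs 3, rem=2, quantum used, demote→Q1. Q0=[P2,P3,P4] Q1=[P1] Q2=[]
t=3-6: P2@Q0 runs 3, rem=5, quantum used, demote→Q1. Q0=[P3,P4] Q1=[P1,P2] Q2=[]
t=6-9: P3@Q0 runs 3, rem=11, quantum used, demote→Q1. Q0=[P4] Q1=[P1,P2,P3] Q2=[]
t=9-12: P4@Q0 runs 3, rem=4, quantum used, demote→Q1. Q0=[] Q1=[P1,P2,P3,P4] Q2=[]
t=12-14: P1@Q1 runs 2, rem=0, completes. Q0=[] Q1=[P2,P3,P4] Q2=[]
t=14-18: P2@Q1 runs 4, rem=1, quantum used, demote→Q2. Q0=[] Q1=[P3,P4] Q2=[P2]
t=18-22: P3@Q1 runs 4, rem=7, quantum used, demote→Q2. Q0=[] Q1=[P4] Q2=[P2,P3]
t=22-26: P4@Q1 runs 4, rem=0, completes. Q0=[] Q1=[] Q2=[P2,P3]
t=26-27: P2@Q2 runs 1, rem=0, completes. Q0=[] Q1=[] Q2=[P3]
t=27-34: P3@Q2 runs 7, rem=0, completes. Q0=[] Q1=[] Q2=[]

Answer: P1(0-3) P2(3-6) P3(6-9) P4(9-12) P1(12-14) P2(14-18) P3(18-22) P4(22-26) P2(26-27) P3(27-34)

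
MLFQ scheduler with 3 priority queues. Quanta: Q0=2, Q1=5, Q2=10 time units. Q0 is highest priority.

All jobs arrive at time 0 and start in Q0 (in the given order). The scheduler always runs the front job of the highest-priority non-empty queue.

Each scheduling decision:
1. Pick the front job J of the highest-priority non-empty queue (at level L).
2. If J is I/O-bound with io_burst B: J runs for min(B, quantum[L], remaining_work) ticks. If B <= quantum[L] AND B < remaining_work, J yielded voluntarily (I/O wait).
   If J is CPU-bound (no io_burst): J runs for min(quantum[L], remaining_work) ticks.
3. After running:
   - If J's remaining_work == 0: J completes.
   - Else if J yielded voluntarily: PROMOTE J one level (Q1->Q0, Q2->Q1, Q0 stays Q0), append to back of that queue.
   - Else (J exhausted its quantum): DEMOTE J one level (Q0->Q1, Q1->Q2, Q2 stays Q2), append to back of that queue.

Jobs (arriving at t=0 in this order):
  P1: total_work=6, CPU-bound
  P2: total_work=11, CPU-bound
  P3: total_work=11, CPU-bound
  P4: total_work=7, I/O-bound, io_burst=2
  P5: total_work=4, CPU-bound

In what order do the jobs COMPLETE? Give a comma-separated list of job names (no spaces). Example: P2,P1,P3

t=0-2: P1@Q0 runs 2, rem=4, quantum used, demote→Q1. Q0=[P2,P3,P4,P5] Q1=[P1] Q2=[]
t=2-4: P2@Q0 runs 2, rem=9, quantum used, demote→Q1. Q0=[P3,P4,P5] Q1=[P1,P2] Q2=[]
t=4-6: P3@Q0 runs 2, rem=9, quantum used, demote→Q1. Q0=[P4,P5] Q1=[P1,P2,P3] Q2=[]
t=6-8: P4@Q0 runs 2, rem=5, I/O yield, promote→Q0. Q0=[P5,P4] Q1=[P1,P2,P3] Q2=[]
t=8-10: P5@Q0 runs 2, rem=2, quantum used, demote→Q1. Q0=[P4] Q1=[P1,P2,P3,P5] Q2=[]
t=10-12: P4@Q0 runs 2, rem=3, I/O yield, promote→Q0. Q0=[P4] Q1=[P1,P2,P3,P5] Q2=[]
t=12-14: P4@Q0 runs 2, rem=1, I/O yield, promote→Q0. Q0=[P4] Q1=[P1,P2,P3,P5] Q2=[]
t=14-15: P4@Q0 runs 1, rem=0, completes. Q0=[] Q1=[P1,P2,P3,P5] Q2=[]
t=15-19: P1@Q1 runs 4, rem=0, completes. Q0=[] Q1=[P2,P3,P5] Q2=[]
t=19-24: P2@Q1 runs 5, rem=4, quantum used, demote→Q2. Q0=[] Q1=[P3,P5] Q2=[P2]
t=24-29: P3@Q1 runs 5, rem=4, quantum used, demote→Q2. Q0=[] Q1=[P5] Q2=[P2,P3]
t=29-31: P5@Q1 runs 2, rem=0, completes. Q0=[] Q1=[] Q2=[P2,P3]
t=31-35: P2@Q2 runs 4, rem=0, completes. Q0=[] Q1=[] Q2=[P3]
t=35-39: P3@Q2 runs 4, rem=0, completes. Q0=[] Q1=[] Q2=[]

Answer: P4,P1,P5,P2,P3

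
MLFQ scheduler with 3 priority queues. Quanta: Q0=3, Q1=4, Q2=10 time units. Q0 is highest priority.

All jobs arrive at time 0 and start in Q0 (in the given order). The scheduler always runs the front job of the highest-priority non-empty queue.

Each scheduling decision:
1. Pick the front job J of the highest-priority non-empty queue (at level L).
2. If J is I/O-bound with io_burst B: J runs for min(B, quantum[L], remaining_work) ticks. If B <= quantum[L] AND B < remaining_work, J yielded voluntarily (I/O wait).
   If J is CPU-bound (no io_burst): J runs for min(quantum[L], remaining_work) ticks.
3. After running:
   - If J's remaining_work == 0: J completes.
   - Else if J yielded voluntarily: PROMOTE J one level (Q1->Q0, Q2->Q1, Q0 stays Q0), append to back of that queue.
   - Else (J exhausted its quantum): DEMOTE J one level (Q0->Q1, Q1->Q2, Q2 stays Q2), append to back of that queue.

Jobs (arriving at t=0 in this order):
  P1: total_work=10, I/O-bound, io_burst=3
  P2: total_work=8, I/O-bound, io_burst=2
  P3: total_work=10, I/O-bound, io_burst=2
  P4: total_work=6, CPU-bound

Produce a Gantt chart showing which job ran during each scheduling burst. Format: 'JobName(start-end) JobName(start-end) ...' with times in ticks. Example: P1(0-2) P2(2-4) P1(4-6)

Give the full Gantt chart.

Answer: P1(0-3) P2(3-5) P3(5-7) P4(7-10) P1(10-13) P2(13-15) P3(15-17) P1(17-20) P2(20-22) P3(22-24) P1(24-25) P2(25-27) P3(27-29) P3(29-31) P4(31-34)

Derivation:
t=0-3: P1@Q0 runs 3, rem=7, I/O yield, promote→Q0. Q0=[P2,P3,P4,P1] Q1=[] Q2=[]
t=3-5: P2@Q0 runs 2, rem=6, I/O yield, promote→Q0. Q0=[P3,P4,P1,P2] Q1=[] Q2=[]
t=5-7: P3@Q0 runs 2, rem=8, I/O yield, promote→Q0. Q0=[P4,P1,P2,P3] Q1=[] Q2=[]
t=7-10: P4@Q0 runs 3, rem=3, quantum used, demote→Q1. Q0=[P1,P2,P3] Q1=[P4] Q2=[]
t=10-13: P1@Q0 runs 3, rem=4, I/O yield, promote→Q0. Q0=[P2,P3,P1] Q1=[P4] Q2=[]
t=13-15: P2@Q0 runs 2, rem=4, I/O yield, promote→Q0. Q0=[P3,P1,P2] Q1=[P4] Q2=[]
t=15-17: P3@Q0 runs 2, rem=6, I/O yield, promote→Q0. Q0=[P1,P2,P3] Q1=[P4] Q2=[]
t=17-20: P1@Q0 runs 3, rem=1, I/O yield, promote→Q0. Q0=[P2,P3,P1] Q1=[P4] Q2=[]
t=20-22: P2@Q0 runs 2, rem=2, I/O yield, promote→Q0. Q0=[P3,P1,P2] Q1=[P4] Q2=[]
t=22-24: P3@Q0 runs 2, rem=4, I/O yield, promote→Q0. Q0=[P1,P2,P3] Q1=[P4] Q2=[]
t=24-25: P1@Q0 runs 1, rem=0, completes. Q0=[P2,P3] Q1=[P4] Q2=[]
t=25-27: P2@Q0 runs 2, rem=0, completes. Q0=[P3] Q1=[P4] Q2=[]
t=27-29: P3@Q0 runs 2, rem=2, I/O yield, promote→Q0. Q0=[P3] Q1=[P4] Q2=[]
t=29-31: P3@Q0 runs 2, rem=0, completes. Q0=[] Q1=[P4] Q2=[]
t=31-34: P4@Q1 runs 3, rem=0, completes. Q0=[] Q1=[] Q2=[]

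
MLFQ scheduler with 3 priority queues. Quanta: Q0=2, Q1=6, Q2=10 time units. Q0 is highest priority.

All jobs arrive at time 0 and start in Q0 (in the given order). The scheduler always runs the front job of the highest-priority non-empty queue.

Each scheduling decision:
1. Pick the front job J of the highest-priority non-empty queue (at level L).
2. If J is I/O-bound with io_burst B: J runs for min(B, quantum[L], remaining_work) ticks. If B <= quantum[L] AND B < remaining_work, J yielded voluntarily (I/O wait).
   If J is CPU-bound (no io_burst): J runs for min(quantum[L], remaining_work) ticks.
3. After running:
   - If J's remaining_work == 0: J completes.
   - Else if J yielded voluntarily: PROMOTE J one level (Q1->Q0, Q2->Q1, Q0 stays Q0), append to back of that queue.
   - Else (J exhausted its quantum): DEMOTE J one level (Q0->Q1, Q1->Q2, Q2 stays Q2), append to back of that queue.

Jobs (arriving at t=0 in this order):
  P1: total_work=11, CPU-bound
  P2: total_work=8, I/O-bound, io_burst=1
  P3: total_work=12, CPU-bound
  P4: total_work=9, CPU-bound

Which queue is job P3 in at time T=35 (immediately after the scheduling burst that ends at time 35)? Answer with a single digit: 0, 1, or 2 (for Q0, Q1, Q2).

t=0-2: P1@Q0 runs 2, rem=9, quantum used, demote→Q1. Q0=[P2,P3,P4] Q1=[P1] Q2=[]
t=2-3: P2@Q0 runs 1, rem=7, I/O yield, promote→Q0. Q0=[P3,P4,P2] Q1=[P1] Q2=[]
t=3-5: P3@Q0 runs 2, rem=10, quantum used, demote→Q1. Q0=[P4,P2] Q1=[P1,P3] Q2=[]
t=5-7: P4@Q0 runs 2, rem=7, quantum used, demote→Q1. Q0=[P2] Q1=[P1,P3,P4] Q2=[]
t=7-8: P2@Q0 runs 1, rem=6, I/O yield, promote→Q0. Q0=[P2] Q1=[P1,P3,P4] Q2=[]
t=8-9: P2@Q0 runs 1, rem=5, I/O yield, promote→Q0. Q0=[P2] Q1=[P1,P3,P4] Q2=[]
t=9-10: P2@Q0 runs 1, rem=4, I/O yield, promote→Q0. Q0=[P2] Q1=[P1,P3,P4] Q2=[]
t=10-11: P2@Q0 runs 1, rem=3, I/O yield, promote→Q0. Q0=[P2] Q1=[P1,P3,P4] Q2=[]
t=11-12: P2@Q0 runs 1, rem=2, I/O yield, promote→Q0. Q0=[P2] Q1=[P1,P3,P4] Q2=[]
t=12-13: P2@Q0 runs 1, rem=1, I/O yield, promote→Q0. Q0=[P2] Q1=[P1,P3,P4] Q2=[]
t=13-14: P2@Q0 runs 1, rem=0, completes. Q0=[] Q1=[P1,P3,P4] Q2=[]
t=14-20: P1@Q1 runs 6, rem=3, quantum used, demote→Q2. Q0=[] Q1=[P3,P4] Q2=[P1]
t=20-26: P3@Q1 runs 6, rem=4, quantum used, demote→Q2. Q0=[] Q1=[P4] Q2=[P1,P3]
t=26-32: P4@Q1 runs 6, rem=1, quantum used, demote→Q2. Q0=[] Q1=[] Q2=[P1,P3,P4]
t=32-35: P1@Q2 runs 3, rem=0, completes. Q0=[] Q1=[] Q2=[P3,P4]
t=35-39: P3@Q2 runs 4, rem=0, completes. Q0=[] Q1=[] Q2=[P4]
t=39-40: P4@Q2 runs 1, rem=0, completes. Q0=[] Q1=[] Q2=[]

Answer: 2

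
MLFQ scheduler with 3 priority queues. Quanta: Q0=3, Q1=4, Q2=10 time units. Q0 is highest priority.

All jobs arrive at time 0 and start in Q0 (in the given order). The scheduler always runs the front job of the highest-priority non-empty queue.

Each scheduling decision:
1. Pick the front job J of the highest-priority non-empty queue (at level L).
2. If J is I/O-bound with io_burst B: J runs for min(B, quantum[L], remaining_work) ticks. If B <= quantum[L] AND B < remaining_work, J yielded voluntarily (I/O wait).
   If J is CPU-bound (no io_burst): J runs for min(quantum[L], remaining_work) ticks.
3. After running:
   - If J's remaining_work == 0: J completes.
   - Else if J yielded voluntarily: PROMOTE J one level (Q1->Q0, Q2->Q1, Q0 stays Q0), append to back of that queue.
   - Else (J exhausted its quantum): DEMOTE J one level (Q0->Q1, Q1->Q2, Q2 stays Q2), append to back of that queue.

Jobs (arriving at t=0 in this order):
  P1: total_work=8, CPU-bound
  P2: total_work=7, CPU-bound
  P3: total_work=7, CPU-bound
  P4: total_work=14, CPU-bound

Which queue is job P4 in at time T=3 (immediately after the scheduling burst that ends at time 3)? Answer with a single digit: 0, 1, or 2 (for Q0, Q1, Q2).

Answer: 0

Derivation:
t=0-3: P1@Q0 runs 3, rem=5, quantum used, demote→Q1. Q0=[P2,P3,P4] Q1=[P1] Q2=[]
t=3-6: P2@Q0 runs 3, rem=4, quantum used, demote→Q1. Q0=[P3,P4] Q1=[P1,P2] Q2=[]
t=6-9: P3@Q0 runs 3, rem=4, quantum used, demote→Q1. Q0=[P4] Q1=[P1,P2,P3] Q2=[]
t=9-12: P4@Q0 runs 3, rem=11, quantum used, demote→Q1. Q0=[] Q1=[P1,P2,P3,P4] Q2=[]
t=12-16: P1@Q1 runs 4, rem=1, quantum used, demote→Q2. Q0=[] Q1=[P2,P3,P4] Q2=[P1]
t=16-20: P2@Q1 runs 4, rem=0, completes. Q0=[] Q1=[P3,P4] Q2=[P1]
t=20-24: P3@Q1 runs 4, rem=0, completes. Q0=[] Q1=[P4] Q2=[P1]
t=24-28: P4@Q1 runs 4, rem=7, quantum used, demote→Q2. Q0=[] Q1=[] Q2=[P1,P4]
t=28-29: P1@Q2 runs 1, rem=0, completes. Q0=[] Q1=[] Q2=[P4]
t=29-36: P4@Q2 runs 7, rem=0, completes. Q0=[] Q1=[] Q2=[]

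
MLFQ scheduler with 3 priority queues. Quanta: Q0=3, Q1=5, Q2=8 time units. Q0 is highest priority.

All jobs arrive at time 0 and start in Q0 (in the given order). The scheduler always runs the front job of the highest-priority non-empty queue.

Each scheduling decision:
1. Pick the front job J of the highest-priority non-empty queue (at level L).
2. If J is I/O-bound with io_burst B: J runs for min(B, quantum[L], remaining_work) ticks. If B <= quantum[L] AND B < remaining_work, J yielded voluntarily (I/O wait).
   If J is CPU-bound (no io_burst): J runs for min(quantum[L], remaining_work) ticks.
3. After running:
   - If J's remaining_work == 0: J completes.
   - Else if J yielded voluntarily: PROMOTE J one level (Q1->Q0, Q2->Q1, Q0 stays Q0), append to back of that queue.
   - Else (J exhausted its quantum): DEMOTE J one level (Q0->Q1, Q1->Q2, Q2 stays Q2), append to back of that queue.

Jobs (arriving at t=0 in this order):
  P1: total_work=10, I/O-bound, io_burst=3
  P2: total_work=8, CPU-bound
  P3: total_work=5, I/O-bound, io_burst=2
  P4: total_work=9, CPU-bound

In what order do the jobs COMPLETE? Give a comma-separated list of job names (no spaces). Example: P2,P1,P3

Answer: P3,P1,P2,P4

Derivation:
t=0-3: P1@Q0 runs 3, rem=7, I/O yield, promote→Q0. Q0=[P2,P3,P4,P1] Q1=[] Q2=[]
t=3-6: P2@Q0 runs 3, rem=5, quantum used, demote→Q1. Q0=[P3,P4,P1] Q1=[P2] Q2=[]
t=6-8: P3@Q0 runs 2, rem=3, I/O yield, promote→Q0. Q0=[P4,P1,P3] Q1=[P2] Q2=[]
t=8-11: P4@Q0 runs 3, rem=6, quantum used, demote→Q1. Q0=[P1,P3] Q1=[P2,P4] Q2=[]
t=11-14: P1@Q0 runs 3, rem=4, I/O yield, promote→Q0. Q0=[P3,P1] Q1=[P2,P4] Q2=[]
t=14-16: P3@Q0 runs 2, rem=1, I/O yield, promote→Q0. Q0=[P1,P3] Q1=[P2,P4] Q2=[]
t=16-19: P1@Q0 runs 3, rem=1, I/O yield, promote→Q0. Q0=[P3,P1] Q1=[P2,P4] Q2=[]
t=19-20: P3@Q0 runs 1, rem=0, completes. Q0=[P1] Q1=[P2,P4] Q2=[]
t=20-21: P1@Q0 runs 1, rem=0, completes. Q0=[] Q1=[P2,P4] Q2=[]
t=21-26: P2@Q1 runs 5, rem=0, completes. Q0=[] Q1=[P4] Q2=[]
t=26-31: P4@Q1 runs 5, rem=1, quantum used, demote→Q2. Q0=[] Q1=[] Q2=[P4]
t=31-32: P4@Q2 runs 1, rem=0, completes. Q0=[] Q1=[] Q2=[]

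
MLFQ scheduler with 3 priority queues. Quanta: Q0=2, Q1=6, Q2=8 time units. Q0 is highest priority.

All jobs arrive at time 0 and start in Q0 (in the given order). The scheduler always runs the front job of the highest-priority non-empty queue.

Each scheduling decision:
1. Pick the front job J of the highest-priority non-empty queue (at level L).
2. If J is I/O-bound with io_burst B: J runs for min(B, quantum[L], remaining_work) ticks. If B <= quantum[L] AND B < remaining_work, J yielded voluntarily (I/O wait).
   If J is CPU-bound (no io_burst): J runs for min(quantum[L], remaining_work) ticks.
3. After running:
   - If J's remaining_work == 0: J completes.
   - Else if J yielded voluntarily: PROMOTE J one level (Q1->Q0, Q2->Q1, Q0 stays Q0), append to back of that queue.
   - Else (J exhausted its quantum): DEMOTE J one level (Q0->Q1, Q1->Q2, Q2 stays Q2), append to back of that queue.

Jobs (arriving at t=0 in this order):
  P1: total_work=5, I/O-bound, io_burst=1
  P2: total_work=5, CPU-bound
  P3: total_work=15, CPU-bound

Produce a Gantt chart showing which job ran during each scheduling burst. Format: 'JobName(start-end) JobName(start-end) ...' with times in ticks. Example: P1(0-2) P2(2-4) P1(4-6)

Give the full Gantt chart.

Answer: P1(0-1) P2(1-3) P3(3-5) P1(5-6) P1(6-7) P1(7-8) P1(8-9) P2(9-12) P3(12-18) P3(18-25)

Derivation:
t=0-1: P1@Q0 runs 1, rem=4, I/O yield, promote→Q0. Q0=[P2,P3,P1] Q1=[] Q2=[]
t=1-3: P2@Q0 runs 2, rem=3, quantum used, demote→Q1. Q0=[P3,P1] Q1=[P2] Q2=[]
t=3-5: P3@Q0 runs 2, rem=13, quantum used, demote→Q1. Q0=[P1] Q1=[P2,P3] Q2=[]
t=5-6: P1@Q0 runs 1, rem=3, I/O yield, promote→Q0. Q0=[P1] Q1=[P2,P3] Q2=[]
t=6-7: P1@Q0 runs 1, rem=2, I/O yield, promote→Q0. Q0=[P1] Q1=[P2,P3] Q2=[]
t=7-8: P1@Q0 runs 1, rem=1, I/O yield, promote→Q0. Q0=[P1] Q1=[P2,P3] Q2=[]
t=8-9: P1@Q0 runs 1, rem=0, completes. Q0=[] Q1=[P2,P3] Q2=[]
t=9-12: P2@Q1 runs 3, rem=0, completes. Q0=[] Q1=[P3] Q2=[]
t=12-18: P3@Q1 runs 6, rem=7, quantum used, demote→Q2. Q0=[] Q1=[] Q2=[P3]
t=18-25: P3@Q2 runs 7, rem=0, completes. Q0=[] Q1=[] Q2=[]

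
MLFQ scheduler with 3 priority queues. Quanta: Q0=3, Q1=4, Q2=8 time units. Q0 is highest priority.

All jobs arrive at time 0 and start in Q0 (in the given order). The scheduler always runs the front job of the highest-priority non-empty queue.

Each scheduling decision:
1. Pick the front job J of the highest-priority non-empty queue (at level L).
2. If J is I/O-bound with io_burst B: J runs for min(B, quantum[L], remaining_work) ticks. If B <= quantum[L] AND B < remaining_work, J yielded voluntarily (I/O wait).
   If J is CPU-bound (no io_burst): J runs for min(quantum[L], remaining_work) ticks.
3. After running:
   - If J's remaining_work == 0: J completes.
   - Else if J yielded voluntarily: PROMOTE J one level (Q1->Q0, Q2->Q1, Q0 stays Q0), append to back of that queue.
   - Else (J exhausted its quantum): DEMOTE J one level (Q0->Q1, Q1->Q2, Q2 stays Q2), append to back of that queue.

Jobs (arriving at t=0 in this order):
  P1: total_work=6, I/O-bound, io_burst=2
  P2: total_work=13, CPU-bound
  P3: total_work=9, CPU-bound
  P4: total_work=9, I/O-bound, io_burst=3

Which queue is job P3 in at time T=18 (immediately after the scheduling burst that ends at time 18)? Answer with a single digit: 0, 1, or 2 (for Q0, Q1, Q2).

t=0-2: P1@Q0 runs 2, rem=4, I/O yield, promote→Q0. Q0=[P2,P3,P4,P1] Q1=[] Q2=[]
t=2-5: P2@Q0 runs 3, rem=10, quantum used, demote→Q1. Q0=[P3,P4,P1] Q1=[P2] Q2=[]
t=5-8: P3@Q0 runs 3, rem=6, quantum used, demote→Q1. Q0=[P4,P1] Q1=[P2,P3] Q2=[]
t=8-11: P4@Q0 runs 3, rem=6, I/O yield, promote→Q0. Q0=[P1,P4] Q1=[P2,P3] Q2=[]
t=11-13: P1@Q0 runs 2, rem=2, I/O yield, promote→Q0. Q0=[P4,P1] Q1=[P2,P3] Q2=[]
t=13-16: P4@Q0 runs 3, rem=3, I/O yield, promote→Q0. Q0=[P1,P4] Q1=[P2,P3] Q2=[]
t=16-18: P1@Q0 runs 2, rem=0, completes. Q0=[P4] Q1=[P2,P3] Q2=[]
t=18-21: P4@Q0 runs 3, rem=0, completes. Q0=[] Q1=[P2,P3] Q2=[]
t=21-25: P2@Q1 runs 4, rem=6, quantum used, demote→Q2. Q0=[] Q1=[P3] Q2=[P2]
t=25-29: P3@Q1 runs 4, rem=2, quantum used, demote→Q2. Q0=[] Q1=[] Q2=[P2,P3]
t=29-35: P2@Q2 runs 6, rem=0, completes. Q0=[] Q1=[] Q2=[P3]
t=35-37: P3@Q2 runs 2, rem=0, completes. Q0=[] Q1=[] Q2=[]

Answer: 1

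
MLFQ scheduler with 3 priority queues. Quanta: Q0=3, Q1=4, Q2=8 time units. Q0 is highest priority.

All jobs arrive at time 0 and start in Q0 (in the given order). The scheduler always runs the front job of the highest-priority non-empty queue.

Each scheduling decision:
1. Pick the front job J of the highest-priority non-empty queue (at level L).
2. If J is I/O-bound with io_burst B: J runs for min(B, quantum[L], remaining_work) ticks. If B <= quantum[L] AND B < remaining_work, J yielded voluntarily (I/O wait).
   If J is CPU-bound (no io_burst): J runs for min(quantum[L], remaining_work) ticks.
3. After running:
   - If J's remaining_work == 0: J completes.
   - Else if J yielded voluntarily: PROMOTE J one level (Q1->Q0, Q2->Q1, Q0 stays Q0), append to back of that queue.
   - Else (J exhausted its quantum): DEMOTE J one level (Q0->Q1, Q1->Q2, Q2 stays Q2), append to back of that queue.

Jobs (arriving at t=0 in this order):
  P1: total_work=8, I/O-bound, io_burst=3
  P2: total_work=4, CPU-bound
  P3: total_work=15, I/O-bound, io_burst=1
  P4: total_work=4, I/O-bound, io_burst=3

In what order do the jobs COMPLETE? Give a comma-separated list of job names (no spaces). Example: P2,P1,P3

t=0-3: P1@Q0 runs 3, rem=5, I/O yield, promote→Q0. Q0=[P2,P3,P4,P1] Q1=[] Q2=[]
t=3-6: P2@Q0 runs 3, rem=1, quantum used, demote→Q1. Q0=[P3,P4,P1] Q1=[P2] Q2=[]
t=6-7: P3@Q0 runs 1, rem=14, I/O yield, promote→Q0. Q0=[P4,P1,P3] Q1=[P2] Q2=[]
t=7-10: P4@Q0 runs 3, rem=1, I/O yield, promote→Q0. Q0=[P1,P3,P4] Q1=[P2] Q2=[]
t=10-13: P1@Q0 runs 3, rem=2, I/O yield, promote→Q0. Q0=[P3,P4,P1] Q1=[P2] Q2=[]
t=13-14: P3@Q0 runs 1, rem=13, I/O yield, promote→Q0. Q0=[P4,P1,P3] Q1=[P2] Q2=[]
t=14-15: P4@Q0 runs 1, rem=0, completes. Q0=[P1,P3] Q1=[P2] Q2=[]
t=15-17: P1@Q0 runs 2, rem=0, completes. Q0=[P3] Q1=[P2] Q2=[]
t=17-18: P3@Q0 runs 1, rem=12, I/O yield, promote→Q0. Q0=[P3] Q1=[P2] Q2=[]
t=18-19: P3@Q0 runs 1, rem=11, I/O yield, promote→Q0. Q0=[P3] Q1=[P2] Q2=[]
t=19-20: P3@Q0 runs 1, rem=10, I/O yield, promote→Q0. Q0=[P3] Q1=[P2] Q2=[]
t=20-21: P3@Q0 runs 1, rem=9, I/O yield, promote→Q0. Q0=[P3] Q1=[P2] Q2=[]
t=21-22: P3@Q0 runs 1, rem=8, I/O yield, promote→Q0. Q0=[P3] Q1=[P2] Q2=[]
t=22-23: P3@Q0 runs 1, rem=7, I/O yield, promote→Q0. Q0=[P3] Q1=[P2] Q2=[]
t=23-24: P3@Q0 runs 1, rem=6, I/O yield, promote→Q0. Q0=[P3] Q1=[P2] Q2=[]
t=24-25: P3@Q0 runs 1, rem=5, I/O yield, promote→Q0. Q0=[P3] Q1=[P2] Q2=[]
t=25-26: P3@Q0 runs 1, rem=4, I/O yield, promote→Q0. Q0=[P3] Q1=[P2] Q2=[]
t=26-27: P3@Q0 runs 1, rem=3, I/O yield, promote→Q0. Q0=[P3] Q1=[P2] Q2=[]
t=27-28: P3@Q0 runs 1, rem=2, I/O yield, promote→Q0. Q0=[P3] Q1=[P2] Q2=[]
t=28-29: P3@Q0 runs 1, rem=1, I/O yield, promote→Q0. Q0=[P3] Q1=[P2] Q2=[]
t=29-30: P3@Q0 runs 1, rem=0, completes. Q0=[] Q1=[P2] Q2=[]
t=30-31: P2@Q1 runs 1, rem=0, completes. Q0=[] Q1=[] Q2=[]

Answer: P4,P1,P3,P2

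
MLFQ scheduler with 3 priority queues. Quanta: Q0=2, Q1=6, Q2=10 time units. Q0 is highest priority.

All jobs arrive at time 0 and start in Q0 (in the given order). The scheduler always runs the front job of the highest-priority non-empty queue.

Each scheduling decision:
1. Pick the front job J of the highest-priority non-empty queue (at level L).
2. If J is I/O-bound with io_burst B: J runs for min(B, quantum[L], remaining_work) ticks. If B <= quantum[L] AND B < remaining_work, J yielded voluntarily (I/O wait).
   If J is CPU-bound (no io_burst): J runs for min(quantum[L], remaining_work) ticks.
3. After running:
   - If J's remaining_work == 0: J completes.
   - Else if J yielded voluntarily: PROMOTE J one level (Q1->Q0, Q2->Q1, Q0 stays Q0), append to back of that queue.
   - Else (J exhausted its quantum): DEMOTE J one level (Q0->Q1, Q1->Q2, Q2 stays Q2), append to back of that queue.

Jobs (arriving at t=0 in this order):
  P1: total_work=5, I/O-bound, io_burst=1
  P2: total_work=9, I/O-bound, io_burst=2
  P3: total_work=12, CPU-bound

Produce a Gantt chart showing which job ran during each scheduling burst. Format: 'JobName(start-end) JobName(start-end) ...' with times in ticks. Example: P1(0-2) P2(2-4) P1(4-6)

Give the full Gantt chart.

t=0-1: P1@Q0 runs 1, rem=4, I/O yield, promote→Q0. Q0=[P2,P3,P1] Q1=[] Q2=[]
t=1-3: P2@Q0 runs 2, rem=7, I/O yield, promote→Q0. Q0=[P3,P1,P2] Q1=[] Q2=[]
t=3-5: P3@Q0 runs 2, rem=10, quantum used, demote→Q1. Q0=[P1,P2] Q1=[P3] Q2=[]
t=5-6: P1@Q0 runs 1, rem=3, I/O yield, promote→Q0. Q0=[P2,P1] Q1=[P3] Q2=[]
t=6-8: P2@Q0 runs 2, rem=5, I/O yield, promote→Q0. Q0=[P1,P2] Q1=[P3] Q2=[]
t=8-9: P1@Q0 runs 1, rem=2, I/O yield, promote→Q0. Q0=[P2,P1] Q1=[P3] Q2=[]
t=9-11: P2@Q0 runs 2, rem=3, I/O yield, promote→Q0. Q0=[P1,P2] Q1=[P3] Q2=[]
t=11-12: P1@Q0 runs 1, rem=1, I/O yield, promote→Q0. Q0=[P2,P1] Q1=[P3] Q2=[]
t=12-14: P2@Q0 runs 2, rem=1, I/O yield, promote→Q0. Q0=[P1,P2] Q1=[P3] Q2=[]
t=14-15: P1@Q0 runs 1, rem=0, completes. Q0=[P2] Q1=[P3] Q2=[]
t=15-16: P2@Q0 runs 1, rem=0, completes. Q0=[] Q1=[P3] Q2=[]
t=16-22: P3@Q1 runs 6, rem=4, quantum used, demote→Q2. Q0=[] Q1=[] Q2=[P3]
t=22-26: P3@Q2 runs 4, rem=0, completes. Q0=[] Q1=[] Q2=[]

Answer: P1(0-1) P2(1-3) P3(3-5) P1(5-6) P2(6-8) P1(8-9) P2(9-11) P1(11-12) P2(12-14) P1(14-15) P2(15-16) P3(16-22) P3(22-26)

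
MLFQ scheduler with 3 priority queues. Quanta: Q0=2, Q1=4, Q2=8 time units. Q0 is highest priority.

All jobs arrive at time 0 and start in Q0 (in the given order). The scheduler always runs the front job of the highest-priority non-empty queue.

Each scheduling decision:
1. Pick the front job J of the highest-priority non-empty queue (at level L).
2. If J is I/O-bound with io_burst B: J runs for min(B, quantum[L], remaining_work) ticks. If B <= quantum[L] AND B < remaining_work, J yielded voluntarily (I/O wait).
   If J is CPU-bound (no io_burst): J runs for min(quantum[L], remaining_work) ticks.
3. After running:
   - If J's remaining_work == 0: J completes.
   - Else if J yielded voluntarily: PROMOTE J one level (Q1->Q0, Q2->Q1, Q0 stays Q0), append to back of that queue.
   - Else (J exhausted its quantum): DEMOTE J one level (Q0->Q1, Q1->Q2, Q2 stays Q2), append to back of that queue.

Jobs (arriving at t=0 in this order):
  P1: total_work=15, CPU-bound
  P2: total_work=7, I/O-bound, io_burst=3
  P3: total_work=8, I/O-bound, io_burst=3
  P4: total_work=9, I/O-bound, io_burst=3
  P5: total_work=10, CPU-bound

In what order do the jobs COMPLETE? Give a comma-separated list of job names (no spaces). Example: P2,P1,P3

t=0-2: P1@Q0 runs 2, rem=13, quantum used, demote→Q1. Q0=[P2,P3,P4,P5] Q1=[P1] Q2=[]
t=2-4: P2@Q0 runs 2, rem=5, quantum used, demote→Q1. Q0=[P3,P4,P5] Q1=[P1,P2] Q2=[]
t=4-6: P3@Q0 runs 2, rem=6, quantum used, demote→Q1. Q0=[P4,P5] Q1=[P1,P2,P3] Q2=[]
t=6-8: P4@Q0 runs 2, rem=7, quantum used, demote→Q1. Q0=[P5] Q1=[P1,P2,P3,P4] Q2=[]
t=8-10: P5@Q0 runs 2, rem=8, quantum used, demote→Q1. Q0=[] Q1=[P1,P2,P3,P4,P5] Q2=[]
t=10-14: P1@Q1 runs 4, rem=9, quantum used, demote→Q2. Q0=[] Q1=[P2,P3,P4,P5] Q2=[P1]
t=14-17: P2@Q1 runs 3, rem=2, I/O yield, promote→Q0. Q0=[P2] Q1=[P3,P4,P5] Q2=[P1]
t=17-19: P2@Q0 runs 2, rem=0, completes. Q0=[] Q1=[P3,P4,P5] Q2=[P1]
t=19-22: P3@Q1 runs 3, rem=3, I/O yield, promote→Q0. Q0=[P3] Q1=[P4,P5] Q2=[P1]
t=22-24: P3@Q0 runs 2, rem=1, quantum used, demote→Q1. Q0=[] Q1=[P4,P5,P3] Q2=[P1]
t=24-27: P4@Q1 runs 3, rem=4, I/O yield, promote→Q0. Q0=[P4] Q1=[P5,P3] Q2=[P1]
t=27-29: P4@Q0 runs 2, rem=2, quantum used, demote→Q1. Q0=[] Q1=[P5,P3,P4] Q2=[P1]
t=29-33: P5@Q1 runs 4, rem=4, quantum used, demote→Q2. Q0=[] Q1=[P3,P4] Q2=[P1,P5]
t=33-34: P3@Q1 runs 1, rem=0, completes. Q0=[] Q1=[P4] Q2=[P1,P5]
t=34-36: P4@Q1 runs 2, rem=0, completes. Q0=[] Q1=[] Q2=[P1,P5]
t=36-44: P1@Q2 runs 8, rem=1, quantum used, demote→Q2. Q0=[] Q1=[] Q2=[P5,P1]
t=44-48: P5@Q2 runs 4, rem=0, completes. Q0=[] Q1=[] Q2=[P1]
t=48-49: P1@Q2 runs 1, rem=0, completes. Q0=[] Q1=[] Q2=[]

Answer: P2,P3,P4,P5,P1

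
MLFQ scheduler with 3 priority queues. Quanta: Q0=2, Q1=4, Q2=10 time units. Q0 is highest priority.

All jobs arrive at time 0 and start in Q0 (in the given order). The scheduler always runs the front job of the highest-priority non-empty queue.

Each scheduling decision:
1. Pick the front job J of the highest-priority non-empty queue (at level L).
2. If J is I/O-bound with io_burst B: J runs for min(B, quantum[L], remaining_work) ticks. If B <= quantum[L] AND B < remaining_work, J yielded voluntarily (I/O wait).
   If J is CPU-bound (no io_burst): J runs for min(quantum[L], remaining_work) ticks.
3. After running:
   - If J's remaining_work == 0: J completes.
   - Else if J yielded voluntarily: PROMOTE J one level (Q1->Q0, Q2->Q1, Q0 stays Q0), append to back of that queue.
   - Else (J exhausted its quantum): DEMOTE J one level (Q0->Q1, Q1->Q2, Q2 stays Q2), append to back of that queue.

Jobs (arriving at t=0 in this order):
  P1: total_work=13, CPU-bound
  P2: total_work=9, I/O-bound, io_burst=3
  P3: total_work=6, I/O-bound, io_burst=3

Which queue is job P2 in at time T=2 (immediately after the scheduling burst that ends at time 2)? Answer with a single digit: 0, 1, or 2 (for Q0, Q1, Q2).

t=0-2: P1@Q0 runs 2, rem=11, quantum used, demote→Q1. Q0=[P2,P3] Q1=[P1] Q2=[]
t=2-4: P2@Q0 runs 2, rem=7, quantum used, demote→Q1. Q0=[P3] Q1=[P1,P2] Q2=[]
t=4-6: P3@Q0 runs 2, rem=4, quantum used, demote→Q1. Q0=[] Q1=[P1,P2,P3] Q2=[]
t=6-10: P1@Q1 runs 4, rem=7, quantum used, demote→Q2. Q0=[] Q1=[P2,P3] Q2=[P1]
t=10-13: P2@Q1 runs 3, rem=4, I/O yield, promote→Q0. Q0=[P2] Q1=[P3] Q2=[P1]
t=13-15: P2@Q0 runs 2, rem=2, quantum used, demote→Q1. Q0=[] Q1=[P3,P2] Q2=[P1]
t=15-18: P3@Q1 runs 3, rem=1, I/O yield, promote→Q0. Q0=[P3] Q1=[P2] Q2=[P1]
t=18-19: P3@Q0 runs 1, rem=0, completes. Q0=[] Q1=[P2] Q2=[P1]
t=19-21: P2@Q1 runs 2, rem=0, completes. Q0=[] Q1=[] Q2=[P1]
t=21-28: P1@Q2 runs 7, rem=0, completes. Q0=[] Q1=[] Q2=[]

Answer: 0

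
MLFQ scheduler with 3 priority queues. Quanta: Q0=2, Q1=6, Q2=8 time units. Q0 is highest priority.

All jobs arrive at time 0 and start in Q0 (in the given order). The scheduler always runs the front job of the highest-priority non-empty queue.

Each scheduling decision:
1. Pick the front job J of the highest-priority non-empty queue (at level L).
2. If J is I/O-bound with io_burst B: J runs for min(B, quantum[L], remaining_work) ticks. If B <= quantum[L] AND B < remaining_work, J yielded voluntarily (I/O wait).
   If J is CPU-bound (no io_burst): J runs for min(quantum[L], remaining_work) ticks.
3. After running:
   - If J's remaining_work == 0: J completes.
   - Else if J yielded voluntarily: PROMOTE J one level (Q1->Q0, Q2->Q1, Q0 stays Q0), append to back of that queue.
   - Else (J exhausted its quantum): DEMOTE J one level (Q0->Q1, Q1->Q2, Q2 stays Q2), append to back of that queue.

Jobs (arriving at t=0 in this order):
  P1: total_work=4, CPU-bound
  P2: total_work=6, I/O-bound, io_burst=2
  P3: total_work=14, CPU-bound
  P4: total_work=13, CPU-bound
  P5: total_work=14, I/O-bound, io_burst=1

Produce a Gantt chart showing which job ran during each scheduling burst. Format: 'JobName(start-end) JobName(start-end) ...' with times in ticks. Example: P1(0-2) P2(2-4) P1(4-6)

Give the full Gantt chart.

Answer: P1(0-2) P2(2-4) P3(4-6) P4(6-8) P5(8-9) P2(9-11) P5(11-12) P2(12-14) P5(14-15) P5(15-16) P5(16-17) P5(17-18) P5(18-19) P5(19-20) P5(20-21) P5(21-22) P5(22-23) P5(23-24) P5(24-25) P5(25-26) P1(26-28) P3(28-34) P4(34-40) P3(40-46) P4(46-51)

Derivation:
t=0-2: P1@Q0 runs 2, rem=2, quantum used, demote→Q1. Q0=[P2,P3,P4,P5] Q1=[P1] Q2=[]
t=2-4: P2@Q0 runs 2, rem=4, I/O yield, promote→Q0. Q0=[P3,P4,P5,P2] Q1=[P1] Q2=[]
t=4-6: P3@Q0 runs 2, rem=12, quantum used, demote→Q1. Q0=[P4,P5,P2] Q1=[P1,P3] Q2=[]
t=6-8: P4@Q0 runs 2, rem=11, quantum used, demote→Q1. Q0=[P5,P2] Q1=[P1,P3,P4] Q2=[]
t=8-9: P5@Q0 runs 1, rem=13, I/O yield, promote→Q0. Q0=[P2,P5] Q1=[P1,P3,P4] Q2=[]
t=9-11: P2@Q0 runs 2, rem=2, I/O yield, promote→Q0. Q0=[P5,P2] Q1=[P1,P3,P4] Q2=[]
t=11-12: P5@Q0 runs 1, rem=12, I/O yield, promote→Q0. Q0=[P2,P5] Q1=[P1,P3,P4] Q2=[]
t=12-14: P2@Q0 runs 2, rem=0, completes. Q0=[P5] Q1=[P1,P3,P4] Q2=[]
t=14-15: P5@Q0 runs 1, rem=11, I/O yield, promote→Q0. Q0=[P5] Q1=[P1,P3,P4] Q2=[]
t=15-16: P5@Q0 runs 1, rem=10, I/O yield, promote→Q0. Q0=[P5] Q1=[P1,P3,P4] Q2=[]
t=16-17: P5@Q0 runs 1, rem=9, I/O yield, promote→Q0. Q0=[P5] Q1=[P1,P3,P4] Q2=[]
t=17-18: P5@Q0 runs 1, rem=8, I/O yield, promote→Q0. Q0=[P5] Q1=[P1,P3,P4] Q2=[]
t=18-19: P5@Q0 runs 1, rem=7, I/O yield, promote→Q0. Q0=[P5] Q1=[P1,P3,P4] Q2=[]
t=19-20: P5@Q0 runs 1, rem=6, I/O yield, promote→Q0. Q0=[P5] Q1=[P1,P3,P4] Q2=[]
t=20-21: P5@Q0 runs 1, rem=5, I/O yield, promote→Q0. Q0=[P5] Q1=[P1,P3,P4] Q2=[]
t=21-22: P5@Q0 runs 1, rem=4, I/O yield, promote→Q0. Q0=[P5] Q1=[P1,P3,P4] Q2=[]
t=22-23: P5@Q0 runs 1, rem=3, I/O yield, promote→Q0. Q0=[P5] Q1=[P1,P3,P4] Q2=[]
t=23-24: P5@Q0 runs 1, rem=2, I/O yield, promote→Q0. Q0=[P5] Q1=[P1,P3,P4] Q2=[]
t=24-25: P5@Q0 runs 1, rem=1, I/O yield, promote→Q0. Q0=[P5] Q1=[P1,P3,P4] Q2=[]
t=25-26: P5@Q0 runs 1, rem=0, completes. Q0=[] Q1=[P1,P3,P4] Q2=[]
t=26-28: P1@Q1 runs 2, rem=0, completes. Q0=[] Q1=[P3,P4] Q2=[]
t=28-34: P3@Q1 runs 6, rem=6, quantum used, demote→Q2. Q0=[] Q1=[P4] Q2=[P3]
t=34-40: P4@Q1 runs 6, rem=5, quantum used, demote→Q2. Q0=[] Q1=[] Q2=[P3,P4]
t=40-46: P3@Q2 runs 6, rem=0, completes. Q0=[] Q1=[] Q2=[P4]
t=46-51: P4@Q2 runs 5, rem=0, completes. Q0=[] Q1=[] Q2=[]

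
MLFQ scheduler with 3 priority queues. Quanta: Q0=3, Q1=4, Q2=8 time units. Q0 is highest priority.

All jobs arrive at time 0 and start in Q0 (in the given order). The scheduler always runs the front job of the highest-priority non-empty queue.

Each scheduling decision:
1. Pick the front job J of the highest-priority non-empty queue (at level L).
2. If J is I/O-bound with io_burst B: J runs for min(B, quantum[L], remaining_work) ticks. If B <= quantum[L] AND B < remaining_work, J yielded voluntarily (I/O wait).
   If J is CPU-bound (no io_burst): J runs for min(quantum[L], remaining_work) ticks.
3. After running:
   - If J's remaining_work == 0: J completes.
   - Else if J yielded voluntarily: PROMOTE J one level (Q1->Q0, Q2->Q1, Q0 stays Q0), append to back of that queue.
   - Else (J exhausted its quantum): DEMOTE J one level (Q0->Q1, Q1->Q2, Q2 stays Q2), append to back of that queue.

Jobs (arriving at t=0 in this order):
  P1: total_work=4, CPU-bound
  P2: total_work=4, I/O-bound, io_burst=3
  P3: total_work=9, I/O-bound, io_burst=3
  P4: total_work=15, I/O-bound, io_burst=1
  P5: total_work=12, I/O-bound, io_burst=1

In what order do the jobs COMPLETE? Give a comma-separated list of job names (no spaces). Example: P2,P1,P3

t=0-3: P1@Q0 runs 3, rem=1, quantum used, demote→Q1. Q0=[P2,P3,P4,P5] Q1=[P1] Q2=[]
t=3-6: P2@Q0 runs 3, rem=1, I/O yield, promote→Q0. Q0=[P3,P4,P5,P2] Q1=[P1] Q2=[]
t=6-9: P3@Q0 runs 3, rem=6, I/O yield, promote→Q0. Q0=[P4,P5,P2,P3] Q1=[P1] Q2=[]
t=9-10: P4@Q0 runs 1, rem=14, I/O yield, promote→Q0. Q0=[P5,P2,P3,P4] Q1=[P1] Q2=[]
t=10-11: P5@Q0 runs 1, rem=11, I/O yield, promote→Q0. Q0=[P2,P3,P4,P5] Q1=[P1] Q2=[]
t=11-12: P2@Q0 runs 1, rem=0, completes. Q0=[P3,P4,P5] Q1=[P1] Q2=[]
t=12-15: P3@Q0 runs 3, rem=3, I/O yield, promote→Q0. Q0=[P4,P5,P3] Q1=[P1] Q2=[]
t=15-16: P4@Q0 runs 1, rem=13, I/O yield, promote→Q0. Q0=[P5,P3,P4] Q1=[P1] Q2=[]
t=16-17: P5@Q0 runs 1, rem=10, I/O yield, promote→Q0. Q0=[P3,P4,P5] Q1=[P1] Q2=[]
t=17-20: P3@Q0 runs 3, rem=0, completes. Q0=[P4,P5] Q1=[P1] Q2=[]
t=20-21: P4@Q0 runs 1, rem=12, I/O yield, promote→Q0. Q0=[P5,P4] Q1=[P1] Q2=[]
t=21-22: P5@Q0 runs 1, rem=9, I/O yield, promote→Q0. Q0=[P4,P5] Q1=[P1] Q2=[]
t=22-23: P4@Q0 runs 1, rem=11, I/O yield, promote→Q0. Q0=[P5,P4] Q1=[P1] Q2=[]
t=23-24: P5@Q0 runs 1, rem=8, I/O yield, promote→Q0. Q0=[P4,P5] Q1=[P1] Q2=[]
t=24-25: P4@Q0 runs 1, rem=10, I/O yield, promote→Q0. Q0=[P5,P4] Q1=[P1] Q2=[]
t=25-26: P5@Q0 runs 1, rem=7, I/O yield, promote→Q0. Q0=[P4,P5] Q1=[P1] Q2=[]
t=26-27: P4@Q0 runs 1, rem=9, I/O yield, promote→Q0. Q0=[P5,P4] Q1=[P1] Q2=[]
t=27-28: P5@Q0 runs 1, rem=6, I/O yield, promote→Q0. Q0=[P4,P5] Q1=[P1] Q2=[]
t=28-29: P4@Q0 runs 1, rem=8, I/O yield, promote→Q0. Q0=[P5,P4] Q1=[P1] Q2=[]
t=29-30: P5@Q0 runs 1, rem=5, I/O yield, promote→Q0. Q0=[P4,P5] Q1=[P1] Q2=[]
t=30-31: P4@Q0 runs 1, rem=7, I/O yield, promote→Q0. Q0=[P5,P4] Q1=[P1] Q2=[]
t=31-32: P5@Q0 runs 1, rem=4, I/O yield, promote→Q0. Q0=[P4,P5] Q1=[P1] Q2=[]
t=32-33: P4@Q0 runs 1, rem=6, I/O yield, promote→Q0. Q0=[P5,P4] Q1=[P1] Q2=[]
t=33-34: P5@Q0 runs 1, rem=3, I/O yield, promote→Q0. Q0=[P4,P5] Q1=[P1] Q2=[]
t=34-35: P4@Q0 runs 1, rem=5, I/O yield, promote→Q0. Q0=[P5,P4] Q1=[P1] Q2=[]
t=35-36: P5@Q0 runs 1, rem=2, I/O yield, promote→Q0. Q0=[P4,P5] Q1=[P1] Q2=[]
t=36-37: P4@Q0 runs 1, rem=4, I/O yield, promote→Q0. Q0=[P5,P4] Q1=[P1] Q2=[]
t=37-38: P5@Q0 runs 1, rem=1, I/O yield, promote→Q0. Q0=[P4,P5] Q1=[P1] Q2=[]
t=38-39: P4@Q0 runs 1, rem=3, I/O yield, promote→Q0. Q0=[P5,P4] Q1=[P1] Q2=[]
t=39-40: P5@Q0 runs 1, rem=0, completes. Q0=[P4] Q1=[P1] Q2=[]
t=40-41: P4@Q0 runs 1, rem=2, I/O yield, promote→Q0. Q0=[P4] Q1=[P1] Q2=[]
t=41-42: P4@Q0 runs 1, rem=1, I/O yield, promote→Q0. Q0=[P4] Q1=[P1] Q2=[]
t=42-43: P4@Q0 runs 1, rem=0, completes. Q0=[] Q1=[P1] Q2=[]
t=43-44: P1@Q1 runs 1, rem=0, completes. Q0=[] Q1=[] Q2=[]

Answer: P2,P3,P5,P4,P1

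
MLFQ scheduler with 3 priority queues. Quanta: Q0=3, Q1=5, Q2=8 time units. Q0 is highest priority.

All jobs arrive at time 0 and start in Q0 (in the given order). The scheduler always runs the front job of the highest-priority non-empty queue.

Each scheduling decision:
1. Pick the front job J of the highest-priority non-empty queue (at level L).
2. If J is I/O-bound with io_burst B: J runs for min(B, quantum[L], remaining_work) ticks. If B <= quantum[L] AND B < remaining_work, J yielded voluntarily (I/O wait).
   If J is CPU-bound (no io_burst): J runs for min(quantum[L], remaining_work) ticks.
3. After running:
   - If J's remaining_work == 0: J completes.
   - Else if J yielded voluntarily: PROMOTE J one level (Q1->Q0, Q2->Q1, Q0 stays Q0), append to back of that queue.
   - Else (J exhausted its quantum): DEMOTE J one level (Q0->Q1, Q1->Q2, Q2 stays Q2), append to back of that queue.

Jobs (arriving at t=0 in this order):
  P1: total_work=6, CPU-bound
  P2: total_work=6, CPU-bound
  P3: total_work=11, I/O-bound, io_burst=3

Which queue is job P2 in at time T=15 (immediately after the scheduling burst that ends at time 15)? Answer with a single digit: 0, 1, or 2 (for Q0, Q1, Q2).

Answer: 1

Derivation:
t=0-3: P1@Q0 runs 3, rem=3, quantum used, demote→Q1. Q0=[P2,P3] Q1=[P1] Q2=[]
t=3-6: P2@Q0 runs 3, rem=3, quantum used, demote→Q1. Q0=[P3] Q1=[P1,P2] Q2=[]
t=6-9: P3@Q0 runs 3, rem=8, I/O yield, promote→Q0. Q0=[P3] Q1=[P1,P2] Q2=[]
t=9-12: P3@Q0 runs 3, rem=5, I/O yield, promote→Q0. Q0=[P3] Q1=[P1,P2] Q2=[]
t=12-15: P3@Q0 runs 3, rem=2, I/O yield, promote→Q0. Q0=[P3] Q1=[P1,P2] Q2=[]
t=15-17: P3@Q0 runs 2, rem=0, completes. Q0=[] Q1=[P1,P2] Q2=[]
t=17-20: P1@Q1 runs 3, rem=0, completes. Q0=[] Q1=[P2] Q2=[]
t=20-23: P2@Q1 runs 3, rem=0, completes. Q0=[] Q1=[] Q2=[]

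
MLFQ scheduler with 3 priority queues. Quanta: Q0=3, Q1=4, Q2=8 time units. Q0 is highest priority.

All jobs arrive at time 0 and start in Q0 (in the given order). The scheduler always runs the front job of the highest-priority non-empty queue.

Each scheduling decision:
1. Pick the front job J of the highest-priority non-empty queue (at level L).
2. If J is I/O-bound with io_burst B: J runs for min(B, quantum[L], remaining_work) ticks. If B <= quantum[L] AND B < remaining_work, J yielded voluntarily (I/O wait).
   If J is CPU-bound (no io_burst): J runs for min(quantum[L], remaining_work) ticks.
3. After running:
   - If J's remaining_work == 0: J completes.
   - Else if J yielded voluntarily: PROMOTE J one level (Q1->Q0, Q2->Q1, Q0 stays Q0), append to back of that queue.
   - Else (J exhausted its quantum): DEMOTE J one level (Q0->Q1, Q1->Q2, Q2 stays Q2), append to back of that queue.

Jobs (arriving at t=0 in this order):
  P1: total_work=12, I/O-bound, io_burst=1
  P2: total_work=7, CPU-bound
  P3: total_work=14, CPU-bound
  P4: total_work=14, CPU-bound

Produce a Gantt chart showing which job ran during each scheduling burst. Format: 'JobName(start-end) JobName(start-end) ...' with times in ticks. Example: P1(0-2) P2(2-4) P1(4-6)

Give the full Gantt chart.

t=0-1: P1@Q0 runs 1, rem=11, I/O yield, promote→Q0. Q0=[P2,P3,P4,P1] Q1=[] Q2=[]
t=1-4: P2@Q0 runs 3, rem=4, quantum used, demote→Q1. Q0=[P3,P4,P1] Q1=[P2] Q2=[]
t=4-7: P3@Q0 runs 3, rem=11, quantum used, demote→Q1. Q0=[P4,P1] Q1=[P2,P3] Q2=[]
t=7-10: P4@Q0 runs 3, rem=11, quantum used, demote→Q1. Q0=[P1] Q1=[P2,P3,P4] Q2=[]
t=10-11: P1@Q0 runs 1, rem=10, I/O yield, promote→Q0. Q0=[P1] Q1=[P2,P3,P4] Q2=[]
t=11-12: P1@Q0 runs 1, rem=9, I/O yield, promote→Q0. Q0=[P1] Q1=[P2,P3,P4] Q2=[]
t=12-13: P1@Q0 runs 1, rem=8, I/O yield, promote→Q0. Q0=[P1] Q1=[P2,P3,P4] Q2=[]
t=13-14: P1@Q0 runs 1, rem=7, I/O yield, promote→Q0. Q0=[P1] Q1=[P2,P3,P4] Q2=[]
t=14-15: P1@Q0 runs 1, rem=6, I/O yield, promote→Q0. Q0=[P1] Q1=[P2,P3,P4] Q2=[]
t=15-16: P1@Q0 runs 1, rem=5, I/O yield, promote→Q0. Q0=[P1] Q1=[P2,P3,P4] Q2=[]
t=16-17: P1@Q0 runs 1, rem=4, I/O yield, promote→Q0. Q0=[P1] Q1=[P2,P3,P4] Q2=[]
t=17-18: P1@Q0 runs 1, rem=3, I/O yield, promote→Q0. Q0=[P1] Q1=[P2,P3,P4] Q2=[]
t=18-19: P1@Q0 runs 1, rem=2, I/O yield, promote→Q0. Q0=[P1] Q1=[P2,P3,P4] Q2=[]
t=19-20: P1@Q0 runs 1, rem=1, I/O yield, promote→Q0. Q0=[P1] Q1=[P2,P3,P4] Q2=[]
t=20-21: P1@Q0 runs 1, rem=0, completes. Q0=[] Q1=[P2,P3,P4] Q2=[]
t=21-25: P2@Q1 runs 4, rem=0, completes. Q0=[] Q1=[P3,P4] Q2=[]
t=25-29: P3@Q1 runs 4, rem=7, quantum used, demote→Q2. Q0=[] Q1=[P4] Q2=[P3]
t=29-33: P4@Q1 runs 4, rem=7, quantum used, demote→Q2. Q0=[] Q1=[] Q2=[P3,P4]
t=33-40: P3@Q2 runs 7, rem=0, completes. Q0=[] Q1=[] Q2=[P4]
t=40-47: P4@Q2 runs 7, rem=0, completes. Q0=[] Q1=[] Q2=[]

Answer: P1(0-1) P2(1-4) P3(4-7) P4(7-10) P1(10-11) P1(11-12) P1(12-13) P1(13-14) P1(14-15) P1(15-16) P1(16-17) P1(17-18) P1(18-19) P1(19-20) P1(20-21) P2(21-25) P3(25-29) P4(29-33) P3(33-40) P4(40-47)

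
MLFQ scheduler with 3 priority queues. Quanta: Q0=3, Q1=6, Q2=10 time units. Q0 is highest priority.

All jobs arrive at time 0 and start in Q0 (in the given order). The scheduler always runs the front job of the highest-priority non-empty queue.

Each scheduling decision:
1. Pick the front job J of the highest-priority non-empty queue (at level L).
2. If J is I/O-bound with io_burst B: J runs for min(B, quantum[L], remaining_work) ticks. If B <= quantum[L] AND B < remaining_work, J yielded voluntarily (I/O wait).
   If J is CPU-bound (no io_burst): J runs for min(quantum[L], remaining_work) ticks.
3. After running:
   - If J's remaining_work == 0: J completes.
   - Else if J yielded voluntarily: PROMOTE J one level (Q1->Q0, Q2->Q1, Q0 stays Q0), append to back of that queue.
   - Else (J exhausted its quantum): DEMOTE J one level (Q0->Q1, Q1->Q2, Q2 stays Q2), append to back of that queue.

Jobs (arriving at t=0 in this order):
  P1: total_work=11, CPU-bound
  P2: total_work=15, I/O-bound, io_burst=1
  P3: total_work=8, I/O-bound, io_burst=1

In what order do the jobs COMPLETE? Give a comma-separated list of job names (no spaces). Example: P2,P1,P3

t=0-3: P1@Q0 runs 3, rem=8, quantum used, demote→Q1. Q0=[P2,P3] Q1=[P1] Q2=[]
t=3-4: P2@Q0 runs 1, rem=14, I/O yield, promote→Q0. Q0=[P3,P2] Q1=[P1] Q2=[]
t=4-5: P3@Q0 runs 1, rem=7, I/O yield, promote→Q0. Q0=[P2,P3] Q1=[P1] Q2=[]
t=5-6: P2@Q0 runs 1, rem=13, I/O yield, promote→Q0. Q0=[P3,P2] Q1=[P1] Q2=[]
t=6-7: P3@Q0 runs 1, rem=6, I/O yield, promote→Q0. Q0=[P2,P3] Q1=[P1] Q2=[]
t=7-8: P2@Q0 runs 1, rem=12, I/O yield, promote→Q0. Q0=[P3,P2] Q1=[P1] Q2=[]
t=8-9: P3@Q0 runs 1, rem=5, I/O yield, promote→Q0. Q0=[P2,P3] Q1=[P1] Q2=[]
t=9-10: P2@Q0 runs 1, rem=11, I/O yield, promote→Q0. Q0=[P3,P2] Q1=[P1] Q2=[]
t=10-11: P3@Q0 runs 1, rem=4, I/O yield, promote→Q0. Q0=[P2,P3] Q1=[P1] Q2=[]
t=11-12: P2@Q0 runs 1, rem=10, I/O yield, promote→Q0. Q0=[P3,P2] Q1=[P1] Q2=[]
t=12-13: P3@Q0 runs 1, rem=3, I/O yield, promote→Q0. Q0=[P2,P3] Q1=[P1] Q2=[]
t=13-14: P2@Q0 runs 1, rem=9, I/O yield, promote→Q0. Q0=[P3,P2] Q1=[P1] Q2=[]
t=14-15: P3@Q0 runs 1, rem=2, I/O yield, promote→Q0. Q0=[P2,P3] Q1=[P1] Q2=[]
t=15-16: P2@Q0 runs 1, rem=8, I/O yield, promote→Q0. Q0=[P3,P2] Q1=[P1] Q2=[]
t=16-17: P3@Q0 runs 1, rem=1, I/O yield, promote→Q0. Q0=[P2,P3] Q1=[P1] Q2=[]
t=17-18: P2@Q0 runs 1, rem=7, I/O yield, promote→Q0. Q0=[P3,P2] Q1=[P1] Q2=[]
t=18-19: P3@Q0 runs 1, rem=0, completes. Q0=[P2] Q1=[P1] Q2=[]
t=19-20: P2@Q0 runs 1, rem=6, I/O yield, promote→Q0. Q0=[P2] Q1=[P1] Q2=[]
t=20-21: P2@Q0 runs 1, rem=5, I/O yield, promote→Q0. Q0=[P2] Q1=[P1] Q2=[]
t=21-22: P2@Q0 runs 1, rem=4, I/O yield, promote→Q0. Q0=[P2] Q1=[P1] Q2=[]
t=22-23: P2@Q0 runs 1, rem=3, I/O yield, promote→Q0. Q0=[P2] Q1=[P1] Q2=[]
t=23-24: P2@Q0 runs 1, rem=2, I/O yield, promote→Q0. Q0=[P2] Q1=[P1] Q2=[]
t=24-25: P2@Q0 runs 1, rem=1, I/O yield, promote→Q0. Q0=[P2] Q1=[P1] Q2=[]
t=25-26: P2@Q0 runs 1, rem=0, completes. Q0=[] Q1=[P1] Q2=[]
t=26-32: P1@Q1 runs 6, rem=2, quantum used, demote→Q2. Q0=[] Q1=[] Q2=[P1]
t=32-34: P1@Q2 runs 2, rem=0, completes. Q0=[] Q1=[] Q2=[]

Answer: P3,P2,P1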